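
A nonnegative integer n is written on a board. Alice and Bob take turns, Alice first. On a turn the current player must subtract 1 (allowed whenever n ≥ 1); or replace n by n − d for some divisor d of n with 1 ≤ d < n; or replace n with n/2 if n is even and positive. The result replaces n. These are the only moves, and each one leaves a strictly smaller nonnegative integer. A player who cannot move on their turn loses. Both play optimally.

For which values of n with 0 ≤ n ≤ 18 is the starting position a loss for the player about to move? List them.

Compute win/loss labels from the base case upward. A position with no move is L. Any other position is W if it can reach an L in one move, else L.
n=0: no move → L
n=1: reaches L-position 0 → W
n=2: only reaches 1(W), which is W → L
n=3: reaches L-position 2 → W
n=4: reaches L-position 2 → W
n=5: only reaches 4(W), which is W → L
n=6: reaches L-position 5 → W
n=7: only reaches 6(W), which is W → L
n=8: reaches L-position 7 → W
n=9: only reaches 6(W), 8(W), all W → L
n=10: reaches L-position 5 → W
n=11: only reaches 10(W), which is W → L
n=12: reaches L-position 9 → W
n=13: only reaches 12(W), which is W → L
n=14: reaches L-position 7 → W
n=15: only reaches 10(W), 12(W), 14(W), all W → L
n=16: reaches L-position 15 → W
n=17: only reaches 16(W), which is W → L
n=18: reaches L-position 9 → W
Reading off the rows marked L gives the requested list; there are 9 such values of n.

0, 2, 5, 7, 9, 11, 13, 15, 17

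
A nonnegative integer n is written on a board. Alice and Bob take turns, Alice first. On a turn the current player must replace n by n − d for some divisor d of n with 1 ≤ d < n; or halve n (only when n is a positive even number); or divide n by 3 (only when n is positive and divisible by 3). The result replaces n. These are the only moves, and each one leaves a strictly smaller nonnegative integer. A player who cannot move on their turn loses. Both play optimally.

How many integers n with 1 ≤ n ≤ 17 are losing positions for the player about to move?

Label each position W (a win for the player to move) or L (a loss). A position with no legal move is L; any other position is W exactly when some move reaches an L, and L when every move reaches a W.
n=0: no move → L
n=1: no move → L
n=2: →1(L), so W
n=3: →1(L), so W
n=4: →2(W), 3(W) — all W, so L
n=5: →4(L), so W
n=6: →4(L), so W
n=7: →6(W) only, which is W, so L
n=8: →4(L), so W
n=9: →3(W), 6(W), 8(W) — all W, so L
n=10: →9(L), so W
n=11: →10(W) only, which is W, so L
n=12: →4(L), so W
n=13: →12(W) only, which is W, so L
n=14: →7(L), so W
n=15: →5(W), 10(W), 12(W), 14(W) — all W, so L
n=16: →15(L), so W
n=17: →16(W) only, which is W, so L
L entries with 1 ≤ n ≤ 17 (n=0 is outside the asked range and is not counted): n = 1, 4, 7, 9, 11, 13, 15, 17; that makes 8.

8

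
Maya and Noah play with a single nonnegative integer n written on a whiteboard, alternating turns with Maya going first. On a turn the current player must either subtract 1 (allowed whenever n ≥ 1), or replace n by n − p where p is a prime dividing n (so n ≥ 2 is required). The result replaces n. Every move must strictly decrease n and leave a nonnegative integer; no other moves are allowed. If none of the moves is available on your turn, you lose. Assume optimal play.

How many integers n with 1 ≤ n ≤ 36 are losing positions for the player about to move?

Positions with no move are L. A position that does have a move is losing for the player to move precisely when every available move leads to a winning position for the opponent. Fill in the labels:
n=0: no move → L
n=1: →0(L), so W
n=2: →0(L), so W
n=3: →0(L), so W
n=4: →2(W), 3(W) — all W, so L
n=5: →0(L), so W
n=6: →4(L), so W
n=7: →0(L), so W
n=8: →6(W), 7(W) — all W, so L
n=9: →8(L), so W
n=10: →8(L), so W
n=11: →0(L), so W
n=12: →9(W), 10(W), 11(W) — all W, so L
n=13: →0(L), so W
n=14: →12(L), so W
n=15: →12(L), so W
n=16: →14(W), 15(W) — all W, so L
n=17: →0(L), so W
n=18: →16(L), so W
n=19: →0(L), so W
n=20: →15(W), 18(W), 19(W) — all W, so L
n=21: →20(L), so W
n=22: →20(L), so W
n=23: →0(L), so W
n=24: →21(W), 22(W), 23(W) — all W, so L
n=25: →20(L), so W
n=26: →24(L), so W
n=27: →24(L), so W
n=28: →21(W), 26(W), 27(W) — all W, so L
n=29: →0(L), so W
n=30: →28(L), so W
n=31: →0(L), so W
n=32: →30(W), 31(W) — all W, so L
n=33: →32(L), so W
n=34: →32(L), so W
n=35: →28(L), so W
n=36: →33(W), 34(W), 35(W) — all W, so L
L entries with 1 ≤ n ≤ 36 (n=0 is outside the asked range and is not counted): n = 4, 8, 12, 16, 20, 24, 28, 32, 36; that makes 9.

9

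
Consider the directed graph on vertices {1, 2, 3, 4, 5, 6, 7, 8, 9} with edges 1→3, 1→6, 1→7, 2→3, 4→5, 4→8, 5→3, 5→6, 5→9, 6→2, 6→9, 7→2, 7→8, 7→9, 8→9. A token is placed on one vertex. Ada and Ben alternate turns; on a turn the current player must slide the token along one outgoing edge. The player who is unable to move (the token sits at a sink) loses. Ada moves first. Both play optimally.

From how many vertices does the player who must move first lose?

Use the standard recursion: the mover loses at a terminal position; elsewhere, the mover wins exactly when some move hands the opponent an L position.
Every edge goes from a vertex to one that appears earlier in the order 3, 9, 8, 2, 7, 6, 5, 1, 4, so processing vertices in that order labels each vertex after all of its successors.
3: no outgoing edge → L
9: no outgoing edge → L
8: can move to 9, which is L ⇒ W
2: can move to 3, which is L ⇒ W
7: can move to 9, which is L ⇒ W
6: can move to 9, which is L ⇒ W
5: can move to 9, which is L ⇒ W
1: can move to 3, which is L ⇒ W
4: moves to 5(W), 8(W); every one is W ⇒ L
The L vertices are 3, 4, 9; that is 3 in all.

3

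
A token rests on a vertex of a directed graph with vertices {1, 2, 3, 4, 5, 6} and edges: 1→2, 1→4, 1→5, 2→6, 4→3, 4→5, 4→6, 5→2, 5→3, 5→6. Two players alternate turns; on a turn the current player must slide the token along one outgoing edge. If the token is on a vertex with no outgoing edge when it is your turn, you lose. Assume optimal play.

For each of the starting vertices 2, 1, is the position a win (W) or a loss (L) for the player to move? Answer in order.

2: W, 1: L

Build the W/L table. Terminal = L. A non-terminal position is W if it has a move to some L; otherwise it is L.
Every edge goes from a vertex to one that appears earlier in the order 3, 6, 2, 5, 4, 1, so processing vertices in that order labels each vertex after all of its successors.
3: no outgoing edge → L
6: no outgoing edge → L
2: →6(L), so W
5: →6(L), so W
4: →6(L), so W
1: →4(W), 5(W), 2(W) — all W, so L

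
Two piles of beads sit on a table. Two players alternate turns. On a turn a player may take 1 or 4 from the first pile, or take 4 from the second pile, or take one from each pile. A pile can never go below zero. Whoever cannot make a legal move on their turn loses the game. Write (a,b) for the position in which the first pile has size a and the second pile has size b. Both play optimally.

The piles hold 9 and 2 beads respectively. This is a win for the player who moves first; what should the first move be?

Move to (5,2).

Classify positions by backward induction: terminal positions (no move available) are L. From any other position, the mover wins iff some move reaches an L.
No move ever increases a pile, so every position that can arise here has a ≤ 9 and b ≤ 2; it is enough to label the cells with 0 ≤ a ≤ 9 and 0 ≤ b ≤ 2.
Every move lowers a or b (never raises either), so fill the grid row by row in increasing a, and left to right within a row: each cell's successors are then already labelled.
      b=0  b=1  b=2
a=0:    L    L    L
a=1:    W    W    W
a=2:    L    L    L
a=3:    W    W    W
a=4:    W    W    W
a=5:    L    L    L
a=6:    W    W    W
a=7:    L    L    L
a=8:    W    W    W
a=9:    W    W    W
Cells with no legal move (terminal, hence L): (0,0), (0,1), (0,2).
The remaining L cells, each justified by listing all of its moves:
(2,0): L (sole option (1,0)(W) is W)
(2,1): L (options (1,1)(W), (1,0)(W) are all W)
(2,2): L (options (1,2)(W), (1,1)(W) are all W)
(5,0): L (options (4,0)(W), (1,0)(W) are all W)
(5,1): L (options (4,1)(W), (1,1)(W), (4,0)(W) are all W)
(5,2): L (options (4,2)(W), (1,2)(W), (4,1)(W) are all W)
(7,0): L (options (6,0)(W), (3,0)(W) are all W)
(7,1): L (options (6,1)(W), (3,1)(W), (6,0)(W) are all W)
(7,2): L (options (6,2)(W), (3,2)(W), (6,1)(W) are all W)
Every other cell has at least one move into one of the L cells above, so it is W.
From (9,2), the L positions reachable in one move are: (5,2).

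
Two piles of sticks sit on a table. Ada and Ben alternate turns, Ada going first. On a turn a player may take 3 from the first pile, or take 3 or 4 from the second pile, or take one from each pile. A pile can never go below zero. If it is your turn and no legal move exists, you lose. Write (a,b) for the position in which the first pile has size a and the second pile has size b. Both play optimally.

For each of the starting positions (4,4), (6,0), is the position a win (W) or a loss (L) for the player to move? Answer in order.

(4,4): W, (6,0): L

Positions with no move are L. A position that does have a move is losing for the player to move precisely when every available move leads to a winning position for the opponent. Fill in the labels:
No move ever increases a pile, so every position that can arise here has a ≤ 6 and b ≤ 4; it is enough to label the cells with 0 ≤ a ≤ 6 and 0 ≤ b ≤ 4.
Every move lowers a or b (never raises either), so fill the grid row by row in increasing a, and left to right within a row: each cell's successors are then already labelled.
      b=0  b=1  b=2  b=3  b=4
a=0:    L    L    L    W    W
a=1:    L    W    W    W    W
a=2:    L    W    L    W    W
a=3:    W    W    W    W    L
a=4:    W    L    L    L    W
a=5:    W    L    W    W    W
a=6:    L    L    W    W    W
Cells with no legal move (terminal, hence L): (0,0), (0,1), (0,2), (1,0), (2,0).
The remaining L cells, each justified by listing all of its moves:
(2,2): L (sole option (1,1)(W) is W)
(3,4): L (options (0,4)(W), (3,1)(W), (3,0)(W), (2,3)(W) are all W)
(4,1): L (options (1,1)(W), (3,0)(W) are all W)
(4,2): L (options (1,2)(W), (3,1)(W) are all W)
(4,3): L (options (1,3)(W), (4,0)(W), (3,2)(W) are all W)
(5,1): L (options (2,1)(W), (4,0)(W) are all W)
(6,0): L (sole option (3,0)(W) is W)
(6,1): L (options (3,1)(W), (5,0)(W) are all W)
Every other cell has at least one move into one of the L cells above, so it is W.
(4,4): the move to (4,1) reaches an L cell, so W
(6,0): one of the L cells justified above, so L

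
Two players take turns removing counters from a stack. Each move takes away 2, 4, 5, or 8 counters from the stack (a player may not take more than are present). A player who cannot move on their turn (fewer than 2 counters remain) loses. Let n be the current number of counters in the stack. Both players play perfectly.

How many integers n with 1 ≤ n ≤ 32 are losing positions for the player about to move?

10

Build the W/L table. Terminal = L. A non-terminal position is W if it has a move to some L; otherwise it is L.
n=0: no move → L
n=1: no move → L
n=2: can move to 0, which is L ⇒ W
n=3: can move to 1, which is L ⇒ W
n=4: can move to 0, which is L ⇒ W
n=5: can move to 1, which is L ⇒ W
n=6: can move to 1, which is L ⇒ W
n=7: moves to 5(W), 3(W), 2(W); every one is W ⇒ L
n=8: can move to 0, which is L ⇒ W
n=9: can move to 7, which is L ⇒ W
n=10: moves to 8(W), 6(W), 5(W), 2(W); every one is W ⇒ L
n=11: can move to 7, which is L ⇒ W
n=12: can move to 10, which is L ⇒ W
n=13: moves to 11(W), 9(W), 8(W), 5(W); every one is W ⇒ L
n=14: can move to 10, which is L ⇒ W
n=15: can move to 13, which is L ⇒ W
n=16: moves to 14(W), 12(W), 11(W), 8(W); every one is W ⇒ L
n=17: can move to 13, which is L ⇒ W
n=18: can move to 16, which is L ⇒ W
n=19: moves to 17(W), 15(W), 14(W), 11(W); every one is W ⇒ L
n=20: can move to 16, which is L ⇒ W
n=21: can move to 19, which is L ⇒ W
n=22: moves to 20(W), 18(W), 17(W), 14(W); every one is W ⇒ L
n=23: can move to 19, which is L ⇒ W
n=24: can move to 22, which is L ⇒ W
n=25: moves to 23(W), 21(W), 20(W), 17(W); every one is W ⇒ L
n=26: can move to 22, which is L ⇒ W
n=27: can move to 25, which is L ⇒ W
n=28: moves to 26(W), 24(W), 23(W), 20(W); every one is W ⇒ L
n=29: can move to 25, which is L ⇒ W
n=30: can move to 28, which is L ⇒ W
n=31: moves to 29(W), 27(W), 26(W), 23(W); every one is W ⇒ L
n=32: can move to 28, which is L ⇒ W
L entries with 1 ≤ n ≤ 32 (n=0 is outside the asked range and is not counted): n = 1, 7, 10, 13, 16, 19, 22, 25, 28, 31; that makes 10.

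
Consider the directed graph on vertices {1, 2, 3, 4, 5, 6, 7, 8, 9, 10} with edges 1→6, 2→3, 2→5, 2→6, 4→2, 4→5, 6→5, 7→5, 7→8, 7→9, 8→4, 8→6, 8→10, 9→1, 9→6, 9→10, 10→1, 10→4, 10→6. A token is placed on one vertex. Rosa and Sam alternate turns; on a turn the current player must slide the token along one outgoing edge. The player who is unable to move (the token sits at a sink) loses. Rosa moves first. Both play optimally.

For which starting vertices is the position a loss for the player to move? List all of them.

Compute win/loss labels from the base case upward. A position with no move is L. Any other position is W if it can reach an L in one move, else L.
Every edge goes from a vertex to one that appears earlier in the order 3, 5, 6, 2, 4, 1, 10, 8, 9, 7, so processing vertices in that order labels each vertex after all of its successors.
3: no outgoing edge → L
5: no outgoing edge → L
6: W (go to 5, an L position)
2: W (go to 5, an L position)
4: W (go to 5, an L position)
1: L (sole option 6(W) is W)
10: W (go to 1, an L position)
8: L (options 10(W), 4(W), 6(W) are all W)
9: W (go to 1, an L position)
7: W (go to 8, an L position)
The losing starting vertices are exactly the entries labelled L in this table (4 of them).

1, 3, 5, 8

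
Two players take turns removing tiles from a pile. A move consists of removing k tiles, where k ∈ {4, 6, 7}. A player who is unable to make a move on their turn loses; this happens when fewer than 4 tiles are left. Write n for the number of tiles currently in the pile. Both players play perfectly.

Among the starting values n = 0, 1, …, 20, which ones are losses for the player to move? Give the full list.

Work bottom-up. With no move the player to move loses. Otherwise the position is W if at least one move leads to an L position for the opponent, and L if every move leads to a W.
n=0: no move → L
n=1: no move → L
n=2: no move → L
n=3: no move → L
n=4: →0(L), so W
n=5: →1(L), so W
n=6: →2(L), so W
n=7: →3(L), so W
n=8: →2(L), so W
n=9: →3(L), so W
n=10: →3(L), so W
n=11: →7(W), 5(W), 4(W) — all W, so L
n=12: →8(W), 6(W), 5(W) — all W, so L
n=13: →9(W), 7(W), 6(W) — all W, so L
n=14: →10(W), 8(W), 7(W) — all W, so L
n=15: →11(L), so W
n=16: →12(L), so W
n=17: →13(L), so W
n=18: →14(L), so W
n=19: →13(L), so W
n=20: →14(L), so W
The losing starting values of n are exactly the entries labelled L in this table (8 of them).

0, 1, 2, 3, 11, 12, 13, 14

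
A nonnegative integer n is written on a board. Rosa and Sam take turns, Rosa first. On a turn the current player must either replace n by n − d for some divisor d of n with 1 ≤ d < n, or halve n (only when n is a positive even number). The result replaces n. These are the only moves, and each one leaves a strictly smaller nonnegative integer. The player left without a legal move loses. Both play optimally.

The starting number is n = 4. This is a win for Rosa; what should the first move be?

Label each position W (a win for the player to move) or L (a loss). A position with no legal move is L; any other position is W exactly when some move reaches an L, and L when every move reaches a W.
n=0: no move → L
n=1: no move → L
n=2: reaches L-position 1 → W
n=3: only reaches 2(W), which is W → L
n=4: reaches L-position 3 → W
From 4, the L positions reachable in one move are: 3.

Move to 3.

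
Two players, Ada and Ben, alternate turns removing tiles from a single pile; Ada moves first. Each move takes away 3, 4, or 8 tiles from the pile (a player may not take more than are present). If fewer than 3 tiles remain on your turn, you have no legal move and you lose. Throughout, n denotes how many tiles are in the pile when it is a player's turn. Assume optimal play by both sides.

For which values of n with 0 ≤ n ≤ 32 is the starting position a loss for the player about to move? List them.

Work bottom-up. With no move the player to move loses. Otherwise the position is W if at least one move leads to an L position for the opponent, and L if every move leads to a W.
n=0: no move → L
n=1: no move → L
n=2: no move → L
n=3: →0(L), so W
n=4: →1(L), so W
n=5: →2(L), so W
n=6: →2(L), so W
n=7: →4(W), 3(W) — all W, so L
n=8: →0(L), so W
n=9: →1(L), so W
n=10: →7(L), so W
n=11: →7(L), so W
n=12: →9(W), 8(W), 4(W) — all W, so L
n=13: →10(W), 9(W), 5(W) — all W, so L
n=14: →11(W), 10(W), 6(W) — all W, so L
n=15: →12(L), so W
n=16: →13(L), so W
n=17: →14(L), so W
n=18: →14(L), so W
n=19: →16(W), 15(W), 11(W) — all W, so L
n=20: →12(L), so W
n=21: →13(L), so W
n=22: →19(L), so W
n=23: →19(L), so W
n=24: →21(W), 20(W), 16(W) — all W, so L
n=25: →22(W), 21(W), 17(W) — all W, so L
n=26: →23(W), 22(W), 18(W) — all W, so L
n=27: →24(L), so W
n=28: →25(L), so W
n=29: →26(L), so W
n=30: →26(L), so W
n=31: →28(W), 27(W), 23(W) — all W, so L
n=32: →24(L), so W
The losing starting values of n are exactly the entries labelled L in this table (12 of them).

0, 1, 2, 7, 12, 13, 14, 19, 24, 25, 26, 31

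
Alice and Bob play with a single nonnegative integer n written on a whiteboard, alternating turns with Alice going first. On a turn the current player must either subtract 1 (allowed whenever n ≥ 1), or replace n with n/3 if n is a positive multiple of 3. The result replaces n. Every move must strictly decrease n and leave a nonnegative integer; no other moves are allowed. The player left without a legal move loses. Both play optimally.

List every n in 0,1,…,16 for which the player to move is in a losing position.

0, 2, 4, 7, 9, 11, 13, 15

Work bottom-up. With no move the player to move loses. Otherwise the position is W if at least one move leads to an L position for the opponent, and L if every move leads to a W.
n=0: no move → L
n=1: W (go to 0, an L position)
n=2: L (sole option 1(W) is W)
n=3: W (go to 2, an L position)
n=4: L (sole option 3(W) is W)
n=5: W (go to 4, an L position)
n=6: W (go to 2, an L position)
n=7: L (sole option 6(W) is W)
n=8: W (go to 7, an L position)
n=9: L (options 3(W), 8(W) are all W)
n=10: W (go to 9, an L position)
n=11: L (sole option 10(W) is W)
n=12: W (go to 4, an L position)
n=13: L (sole option 12(W) is W)
n=14: W (go to 13, an L position)
n=15: L (options 5(W), 14(W) are all W)
n=16: W (go to 15, an L position)
The losing starting values of n are exactly the entries labelled L in this table (8 of them).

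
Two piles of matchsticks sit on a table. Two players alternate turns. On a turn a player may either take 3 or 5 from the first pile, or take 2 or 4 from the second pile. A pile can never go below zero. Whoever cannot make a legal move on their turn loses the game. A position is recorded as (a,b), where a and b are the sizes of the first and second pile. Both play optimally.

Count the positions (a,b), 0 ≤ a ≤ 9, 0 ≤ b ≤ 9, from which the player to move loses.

Label each position W (a win for the player to move) or L (a loss). A position with no legal move is L; any other position is W exactly when some move reaches an L, and L when every move reaches a W.
Every move lowers a or b (never raises either), so fill the grid row by row in increasing a, and left to right within a row: each cell's successors are then already labelled.
      b=0  b=1  b=2  b=3  b=4  b=5  b=6  b=7  b=8  b=9
a=0:    L    L    W    W    W    W    L    L    W    W
a=1:    L    L    W    W    W    W    L    L    W    W
a=2:    L    L    W    W    W    W    L    L    W    W
a=3:    W    W    L    L    W    W    W    W    L    L
a=4:    W    W    L    L    W    W    W    W    L    L
a=5:    W    W    L    L    W    W    W    W    L    L
a=6:    W    W    W    W    L    L    W    W    W    W
a=7:    W    W    W    W    L    L    W    W    W    W
a=8:    L    L    W    W    W    W    L    L    W    W
a=9:    L    L    W    W    W    W    L    L    W    W
Cells with no legal move (terminal, hence L): (0,0), (0,1), (1,0), (1,1), (2,0), (2,1).
The remaining L cells, each justified by listing all of its moves:
(0,6): →(0,4)(W), (0,2)(W) — all W, so L
(0,7): →(0,5)(W), (0,3)(W) — all W, so L
(1,6): →(1,4)(W), (1,2)(W) — all W, so L
(1,7): →(1,5)(W), (1,3)(W) — all W, so L
(2,6): →(2,4)(W), (2,2)(W) — all W, so L
(2,7): →(2,5)(W), (2,3)(W) — all W, so L
(3,2): →(0,2)(W), (3,0)(W) — all W, so L
(3,3): →(0,3)(W), (3,1)(W) — all W, so L
(3,8): →(0,8)(W), (3,6)(W), (3,4)(W) — all W, so L
(3,9): →(0,9)(W), (3,7)(W), (3,5)(W) — all W, so L
(4,2): →(1,2)(W), (4,0)(W) — all W, so L
(4,3): →(1,3)(W), (4,1)(W) — all W, so L
(4,8): →(1,8)(W), (4,6)(W), (4,4)(W) — all W, so L
(4,9): →(1,9)(W), (4,7)(W), (4,5)(W) — all W, so L
(5,2): →(2,2)(W), (0,2)(W), (5,0)(W) — all W, so L
(5,3): →(2,3)(W), (0,3)(W), (5,1)(W) — all W, so L
(5,8): →(2,8)(W), (0,8)(W), (5,6)(W), (5,4)(W) — all W, so L
(5,9): →(2,9)(W), (0,9)(W), (5,7)(W), (5,5)(W) — all W, so L
(6,4): →(3,4)(W), (1,4)(W), (6,2)(W), (6,0)(W) — all W, so L
(6,5): →(3,5)(W), (1,5)(W), (6,3)(W), (6,1)(W) — all W, so L
(7,4): →(4,4)(W), (2,4)(W), (7,2)(W), (7,0)(W) — all W, so L
(7,5): →(4,5)(W), (2,5)(W), (7,3)(W), (7,1)(W) — all W, so L
(8,0): →(5,0)(W), (3,0)(W) — all W, so L
(8,1): →(5,1)(W), (3,1)(W) — all W, so L
(8,6): →(5,6)(W), (3,6)(W), (8,4)(W), (8,2)(W) — all W, so L
(8,7): →(5,7)(W), (3,7)(W), (8,5)(W), (8,3)(W) — all W, so L
(9,0): →(6,0)(W), (4,0)(W) — all W, so L
(9,1): →(6,1)(W), (4,1)(W) — all W, so L
(9,6): →(6,6)(W), (4,6)(W), (9,4)(W), (9,2)(W) — all W, so L
(9,7): →(6,7)(W), (4,7)(W), (9,5)(W), (9,3)(W) — all W, so L
Every other cell has at least one move into one of the L cells above, so it is W.
L cells per row: a=0: 4, a=1: 4, a=2: 4, a=3: 4, a=4: 4, a=5: 4, a=6: 2, a=7: 2, a=8: 4, a=9: 4; total 36.

36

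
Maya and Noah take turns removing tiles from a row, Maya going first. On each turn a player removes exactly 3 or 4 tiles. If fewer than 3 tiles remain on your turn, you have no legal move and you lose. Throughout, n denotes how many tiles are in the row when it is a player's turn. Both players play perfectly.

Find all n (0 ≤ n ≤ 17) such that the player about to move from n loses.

Classify positions by backward induction: terminal positions (no move available) are L. From any other position, the mover wins iff some move reaches an L.
n=0: no move → L
n=1: no move → L
n=2: no move → L
n=3: W (go to 0, an L position)
n=4: W (go to 1, an L position)
n=5: W (go to 2, an L position)
n=6: W (go to 2, an L position)
n=7: L (options 4(W), 3(W) are all W)
n=8: L (options 5(W), 4(W) are all W)
n=9: L (options 6(W), 5(W) are all W)
n=10: W (go to 7, an L position)
n=11: W (go to 8, an L position)
n=12: W (go to 9, an L position)
n=13: W (go to 9, an L position)
n=14: L (options 11(W), 10(W) are all W)
n=15: L (options 12(W), 11(W) are all W)
n=16: L (options 13(W), 12(W) are all W)
n=17: W (go to 14, an L position)
Reading off the rows marked L gives the requested list; there are 9 such values of n.

0, 1, 2, 7, 8, 9, 14, 15, 16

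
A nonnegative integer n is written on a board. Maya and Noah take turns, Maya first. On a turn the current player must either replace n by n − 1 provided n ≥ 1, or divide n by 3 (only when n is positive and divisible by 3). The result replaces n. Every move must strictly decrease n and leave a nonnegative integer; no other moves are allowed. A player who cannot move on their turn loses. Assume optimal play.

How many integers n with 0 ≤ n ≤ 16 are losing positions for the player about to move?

8

Label each position W (a win for the player to move) or L (a loss). A position with no legal move is L; any other position is W exactly when some move reaches an L, and L when every move reaches a W.
n=0: no move → L
n=1: →0(L), so W
n=2: →1(W) only, which is W, so L
n=3: →2(L), so W
n=4: →3(W) only, which is W, so L
n=5: →4(L), so W
n=6: →2(L), so W
n=7: →6(W) only, which is W, so L
n=8: →7(L), so W
n=9: →3(W), 8(W) — all W, so L
n=10: →9(L), so W
n=11: →10(W) only, which is W, so L
n=12: →4(L), so W
n=13: →12(W) only, which is W, so L
n=14: →13(L), so W
n=15: →5(W), 14(W) — all W, so L
n=16: →15(L), so W
L entries with 0 ≤ n ≤ 16: n = 0, 2, 4, 7, 9, 11, 13, 15; that makes 8.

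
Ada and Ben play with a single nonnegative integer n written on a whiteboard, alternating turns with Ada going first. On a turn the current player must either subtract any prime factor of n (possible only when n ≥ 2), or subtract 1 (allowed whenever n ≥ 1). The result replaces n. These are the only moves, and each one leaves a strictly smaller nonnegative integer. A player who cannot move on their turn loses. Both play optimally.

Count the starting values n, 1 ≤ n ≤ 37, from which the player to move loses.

9

Build the W/L table. Terminal = L. A non-terminal position is W if it has a move to some L; otherwise it is L.
n=0: no move → L
n=1: W (go to 0, an L position)
n=2: W (go to 0, an L position)
n=3: W (go to 0, an L position)
n=4: L (options 2(W), 3(W) are all W)
n=5: W (go to 0, an L position)
n=6: W (go to 4, an L position)
n=7: W (go to 0, an L position)
n=8: L (options 6(W), 7(W) are all W)
n=9: W (go to 8, an L position)
n=10: W (go to 8, an L position)
n=11: W (go to 0, an L position)
n=12: L (options 9(W), 10(W), 11(W) are all W)
n=13: W (go to 0, an L position)
n=14: W (go to 12, an L position)
n=15: W (go to 12, an L position)
n=16: L (options 14(W), 15(W) are all W)
n=17: W (go to 0, an L position)
n=18: W (go to 16, an L position)
n=19: W (go to 0, an L position)
n=20: L (options 15(W), 18(W), 19(W) are all W)
n=21: W (go to 20, an L position)
n=22: W (go to 20, an L position)
n=23: W (go to 0, an L position)
n=24: L (options 21(W), 22(W), 23(W) are all W)
n=25: W (go to 20, an L position)
n=26: W (go to 24, an L position)
n=27: W (go to 24, an L position)
n=28: L (options 21(W), 26(W), 27(W) are all W)
n=29: W (go to 0, an L position)
n=30: W (go to 28, an L position)
n=31: W (go to 0, an L position)
n=32: L (options 30(W), 31(W) are all W)
n=33: W (go to 32, an L position)
n=34: W (go to 32, an L position)
n=35: W (go to 28, an L position)
n=36: L (options 33(W), 34(W), 35(W) are all W)
n=37: W (go to 0, an L position)
L entries with 1 ≤ n ≤ 37 (n=0 is outside the asked range and is not counted): n = 4, 8, 12, 16, 20, 24, 28, 32, 36; that makes 9.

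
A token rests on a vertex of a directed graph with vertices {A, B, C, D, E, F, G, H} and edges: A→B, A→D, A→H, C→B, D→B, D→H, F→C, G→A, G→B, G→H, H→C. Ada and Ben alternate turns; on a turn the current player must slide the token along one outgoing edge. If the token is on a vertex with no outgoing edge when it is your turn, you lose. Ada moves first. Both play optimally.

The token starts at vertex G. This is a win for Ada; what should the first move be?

Move to H.

Use the standard recursion: the mover loses at a terminal position; elsewhere, the mover wins exactly when some move hands the opponent an L position.
Every edge goes from a vertex to one that appears earlier in the order B, E, C, F, H, D, A, G, so processing vertices in that order labels each vertex after all of its successors.
B: no outgoing edge → L
E: no outgoing edge → L
C: W (go to B, an L position)
F: L (sole option C(W) is W)
H: L (sole option C(W) is W)
D: W (go to H, an L position)
A: W (go to H, an L position)
G: W (go to H, an L position)
From G, the L positions reachable in one move are: H, B. Any move reaching one of these is winning.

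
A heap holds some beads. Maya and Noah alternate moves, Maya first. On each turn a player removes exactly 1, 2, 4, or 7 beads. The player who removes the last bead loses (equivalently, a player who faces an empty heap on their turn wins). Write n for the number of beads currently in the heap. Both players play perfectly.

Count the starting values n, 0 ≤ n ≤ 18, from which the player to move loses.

Use the standard recursion: the mover wins at a terminal position; elsewhere, the mover wins exactly when some move hands the opponent an L position.
n=0: no move; the opponent has just taken the last bead and therefore loses → W
n=1: →0(W) only, which is W, so L
n=2: →1(L), so W
n=3: →1(L), so W
n=4: →3(W), 2(W), 0(W) — all W, so L
n=5: →4(L), so W
n=6: →4(L), so W
n=7: →6(W), 5(W), 3(W), 0(W) — all W, so L
n=8: →7(L), so W
n=9: →7(L), so W
n=10: →9(W), 8(W), 6(W), 3(W) — all W, so L
n=11: →10(L), so W
n=12: →10(L), so W
n=13: →12(W), 11(W), 9(W), 6(W) — all W, so L
n=14: →13(L), so W
n=15: →13(L), so W
n=16: →15(W), 14(W), 12(W), 9(W) — all W, so L
n=17: →16(L), so W
n=18: →16(L), so W
L entries with 0 ≤ n ≤ 18: n = 1, 4, 7, 10, 13, 16; that makes 6.

6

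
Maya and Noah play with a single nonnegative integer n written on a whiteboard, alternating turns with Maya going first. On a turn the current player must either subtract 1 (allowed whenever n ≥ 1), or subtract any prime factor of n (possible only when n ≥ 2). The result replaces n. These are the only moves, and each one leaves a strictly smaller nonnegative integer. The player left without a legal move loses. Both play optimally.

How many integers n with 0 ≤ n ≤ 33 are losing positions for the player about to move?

9

Build the W/L table. Terminal = L. A non-terminal position is W if it has a move to some L; otherwise it is L.
n=0: no move → L
n=1: can move to 0, which is L ⇒ W
n=2: can move to 0, which is L ⇒ W
n=3: can move to 0, which is L ⇒ W
n=4: moves to 2(W), 3(W); every one is W ⇒ L
n=5: can move to 0, which is L ⇒ W
n=6: can move to 4, which is L ⇒ W
n=7: can move to 0, which is L ⇒ W
n=8: moves to 6(W), 7(W); every one is W ⇒ L
n=9: can move to 8, which is L ⇒ W
n=10: can move to 8, which is L ⇒ W
n=11: can move to 0, which is L ⇒ W
n=12: moves to 9(W), 10(W), 11(W); every one is W ⇒ L
n=13: can move to 0, which is L ⇒ W
n=14: can move to 12, which is L ⇒ W
n=15: can move to 12, which is L ⇒ W
n=16: moves to 14(W), 15(W); every one is W ⇒ L
n=17: can move to 0, which is L ⇒ W
n=18: can move to 16, which is L ⇒ W
n=19: can move to 0, which is L ⇒ W
n=20: moves to 15(W), 18(W), 19(W); every one is W ⇒ L
n=21: can move to 20, which is L ⇒ W
n=22: can move to 20, which is L ⇒ W
n=23: can move to 0, which is L ⇒ W
n=24: moves to 21(W), 22(W), 23(W); every one is W ⇒ L
n=25: can move to 20, which is L ⇒ W
n=26: can move to 24, which is L ⇒ W
n=27: can move to 24, which is L ⇒ W
n=28: moves to 21(W), 26(W), 27(W); every one is W ⇒ L
n=29: can move to 0, which is L ⇒ W
n=30: can move to 28, which is L ⇒ W
n=31: can move to 0, which is L ⇒ W
n=32: moves to 30(W), 31(W); every one is W ⇒ L
n=33: can move to 32, which is L ⇒ W
L entries with 0 ≤ n ≤ 33: n = 0, 4, 8, 12, 16, 20, 24, 28, 32; that makes 9.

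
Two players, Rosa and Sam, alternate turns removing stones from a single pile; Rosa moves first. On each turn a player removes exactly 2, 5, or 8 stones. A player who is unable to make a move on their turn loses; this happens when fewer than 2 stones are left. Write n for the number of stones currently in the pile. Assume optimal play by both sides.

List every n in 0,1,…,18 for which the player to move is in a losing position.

0, 1, 4, 7, 10, 11, 14, 17

Label each position W (a win for the player to move) or L (a loss). A position with no legal move is L; any other position is W exactly when some move reaches an L, and L when every move reaches a W.
n=0: no move → L
n=1: no move → L
n=2: can move to 0, which is L ⇒ W
n=3: can move to 1, which is L ⇒ W
n=4: the only move is to 2(W), a W ⇒ L
n=5: can move to 0, which is L ⇒ W
n=6: can move to 4, which is L ⇒ W
n=7: moves to 5(W), 2(W); every one is W ⇒ L
n=8: can move to 0, which is L ⇒ W
n=9: can move to 7, which is L ⇒ W
n=10: moves to 8(W), 5(W), 2(W); every one is W ⇒ L
n=11: moves to 9(W), 6(W), 3(W); every one is W ⇒ L
n=12: can move to 10, which is L ⇒ W
n=13: can move to 11, which is L ⇒ W
n=14: moves to 12(W), 9(W), 6(W); every one is W ⇒ L
n=15: can move to 10, which is L ⇒ W
n=16: can move to 14, which is L ⇒ W
n=17: moves to 15(W), 12(W), 9(W); every one is W ⇒ L
n=18: can move to 10, which is L ⇒ W
Reading off the rows marked L gives the requested list; there are 8 such values of n.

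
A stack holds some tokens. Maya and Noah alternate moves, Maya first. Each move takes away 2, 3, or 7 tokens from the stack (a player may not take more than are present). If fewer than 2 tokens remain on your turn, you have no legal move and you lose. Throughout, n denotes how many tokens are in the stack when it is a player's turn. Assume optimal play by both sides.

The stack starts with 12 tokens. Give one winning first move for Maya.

Label each position W (a win for the player to move) or L (a loss). A position with no legal move is L; any other position is W exactly when some move reaches an L, and L when every move reaches a W.
n=0: no move → L
n=1: no move → L
n=2: can move to 0, which is L ⇒ W
n=3: can move to 1, which is L ⇒ W
n=4: can move to 1, which is L ⇒ W
n=5: moves to 3(W), 2(W); every one is W ⇒ L
n=6: moves to 4(W), 3(W); every one is W ⇒ L
n=7: can move to 5, which is L ⇒ W
n=8: can move to 6, which is L ⇒ W
n=9: can move to 6, which is L ⇒ W
n=10: moves to 8(W), 7(W), 3(W); every one is W ⇒ L
n=11: moves to 9(W), 8(W), 4(W); every one is W ⇒ L
n=12: can move to 10, which is L ⇒ W
From 12, the L positions reachable in one move are: 10, 5. Any move reaching one of these is winning.

Remove 2, leaving 10.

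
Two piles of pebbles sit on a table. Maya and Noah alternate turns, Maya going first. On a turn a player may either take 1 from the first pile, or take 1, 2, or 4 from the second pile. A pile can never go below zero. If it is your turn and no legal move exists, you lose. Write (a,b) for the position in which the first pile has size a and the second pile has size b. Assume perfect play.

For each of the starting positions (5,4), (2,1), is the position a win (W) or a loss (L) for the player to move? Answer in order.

Compute win/loss labels from the base case upward. A position with no move is L. Any other position is W if it can reach an L in one move, else L.
No move ever increases a pile, so every position that can arise here has a ≤ 5 and b ≤ 4; it is enough to label the cells with 0 ≤ a ≤ 5 and 0 ≤ b ≤ 4.
Every move lowers a or b (never raises either), so fill the grid row by row in increasing a, and left to right within a row: each cell's successors are then already labelled.
      b=0  b=1  b=2  b=3  b=4
a=0:    L    W    W    L    W
a=1:    W    L    W    W    L
a=2:    L    W    W    L    W
a=3:    W    L    W    W    L
a=4:    L    W    W    L    W
a=5:    W    L    W    W    L
Cells with no legal move (terminal, hence L): (0,0).
The remaining L cells, each justified by listing all of its moves:
(0,3): only reaches (0,2)(W), (0,1)(W), all W → L
(1,1): only reaches (0,1)(W), (1,0)(W), all W → L
(1,4): only reaches (0,4)(W), (1,3)(W), (1,2)(W), (1,0)(W), all W → L
(2,0): only reaches (1,0)(W), which is W → L
(2,3): only reaches (1,3)(W), (2,2)(W), (2,1)(W), all W → L
(3,1): only reaches (2,1)(W), (3,0)(W), all W → L
(3,4): only reaches (2,4)(W), (3,3)(W), (3,2)(W), (3,0)(W), all W → L
(4,0): only reaches (3,0)(W), which is W → L
(4,3): only reaches (3,3)(W), (4,2)(W), (4,1)(W), all W → L
(5,1): only reaches (4,1)(W), (5,0)(W), all W → L
(5,4): only reaches (4,4)(W), (5,3)(W), (5,2)(W), (5,0)(W), all W → L
Every other cell has at least one move into one of the L cells above, so it is W.
(5,4): one of the L cells justified above, so L
(2,1): the move to (1,1) reaches an L cell, so W

(5,4): L, (2,1): W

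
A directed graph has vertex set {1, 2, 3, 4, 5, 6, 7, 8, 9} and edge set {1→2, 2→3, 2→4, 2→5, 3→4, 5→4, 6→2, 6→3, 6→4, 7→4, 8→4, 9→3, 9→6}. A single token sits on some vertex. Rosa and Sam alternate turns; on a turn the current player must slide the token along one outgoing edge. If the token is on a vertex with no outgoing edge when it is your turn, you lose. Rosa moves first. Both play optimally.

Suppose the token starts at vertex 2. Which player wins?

Rosa wins.

Positions with no move are L. A position that does have a move is losing for the player to move precisely when every available move leads to a winning position for the opponent. Fill in the labels:
Every edge goes from a vertex to one that appears earlier in the order 4, 8, 3, 7, 5, 2, 1, 6, 9, so processing vertices in that order labels each vertex after all of its successors.
4: no outgoing edge → L
8: reaches L-position 4 → W
3: reaches L-position 4 → W
7: reaches L-position 4 → W
5: reaches L-position 4 → W
2: reaches L-position 4 → W
1: only reaches 2(W), which is W → L
6: reaches L-position 4 → W
9: only reaches 6(W), 3(W), all W → L
The starting position 2 is W: Rosa should move to 4, handing over an L position.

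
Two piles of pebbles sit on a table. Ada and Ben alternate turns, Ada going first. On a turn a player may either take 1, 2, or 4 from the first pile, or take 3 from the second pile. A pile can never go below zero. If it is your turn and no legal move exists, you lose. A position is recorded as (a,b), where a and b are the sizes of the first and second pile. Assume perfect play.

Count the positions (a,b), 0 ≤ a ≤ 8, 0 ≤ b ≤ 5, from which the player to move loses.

18

Positions with no move are L. A position that does have a move is losing for the player to move precisely when every available move leads to a winning position for the opponent. Fill in the labels:
Every move lowers a or b (never raises either), so fill the grid row by row in increasing a, and left to right within a row: each cell's successors are then already labelled.
      b=0  b=1  b=2  b=3  b=4  b=5
a=0:    L    L    L    W    W    W
a=1:    W    W    W    L    L    L
a=2:    W    W    W    W    W    W
a=3:    L    L    L    W    W    W
a=4:    W    W    W    L    L    L
a=5:    W    W    W    W    W    W
a=6:    L    L    L    W    W    W
a=7:    W    W    W    L    L    L
a=8:    W    W    W    W    W    W
Cells with no legal move (terminal, hence L): (0,0), (0,1), (0,2).
The remaining L cells, each justified by listing all of its moves:
(1,3): only reaches (0,3)(W), (1,0)(W), all W → L
(1,4): only reaches (0,4)(W), (1,1)(W), all W → L
(1,5): only reaches (0,5)(W), (1,2)(W), all W → L
(3,0): only reaches (2,0)(W), (1,0)(W), all W → L
(3,1): only reaches (2,1)(W), (1,1)(W), all W → L
(3,2): only reaches (2,2)(W), (1,2)(W), all W → L
(4,3): only reaches (3,3)(W), (2,3)(W), (0,3)(W), (4,0)(W), all W → L
(4,4): only reaches (3,4)(W), (2,4)(W), (0,4)(W), (4,1)(W), all W → L
(4,5): only reaches (3,5)(W), (2,5)(W), (0,5)(W), (4,2)(W), all W → L
(6,0): only reaches (5,0)(W), (4,0)(W), (2,0)(W), all W → L
(6,1): only reaches (5,1)(W), (4,1)(W), (2,1)(W), all W → L
(6,2): only reaches (5,2)(W), (4,2)(W), (2,2)(W), all W → L
(7,3): only reaches (6,3)(W), (5,3)(W), (3,3)(W), (7,0)(W), all W → L
(7,4): only reaches (6,4)(W), (5,4)(W), (3,4)(W), (7,1)(W), all W → L
(7,5): only reaches (6,5)(W), (5,5)(W), (3,5)(W), (7,2)(W), all W → L
Every other cell has at least one move into one of the L cells above, so it is W.
L cells per row: a=0: 3, a=1: 3, a=2: 0, a=3: 3, a=4: 3, a=5: 0, a=6: 3, a=7: 3, a=8: 0; total 18.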